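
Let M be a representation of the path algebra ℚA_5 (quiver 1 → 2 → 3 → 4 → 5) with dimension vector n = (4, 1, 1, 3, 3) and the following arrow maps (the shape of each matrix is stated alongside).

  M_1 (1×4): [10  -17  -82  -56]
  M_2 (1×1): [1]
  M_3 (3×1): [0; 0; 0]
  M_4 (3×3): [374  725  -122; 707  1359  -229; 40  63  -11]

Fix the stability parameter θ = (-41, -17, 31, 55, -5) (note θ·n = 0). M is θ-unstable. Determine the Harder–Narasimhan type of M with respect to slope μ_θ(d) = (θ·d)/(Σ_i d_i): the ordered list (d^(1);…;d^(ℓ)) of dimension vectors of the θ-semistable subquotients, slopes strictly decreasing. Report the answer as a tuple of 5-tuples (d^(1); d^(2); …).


Interval decomposition of M: I[1,1]^3, I[1,3], I[4,5]^3.
HN type (ℓ=4): μ^(1)=31; μ^(2)=25; μ^(3)=-17; μ^(4)=-41

((0, 0, 1, 0, 0); (0, 0, 0, 3, 3); (0, 1, 0, 0, 0); (4, 0, 0, 0, 0))


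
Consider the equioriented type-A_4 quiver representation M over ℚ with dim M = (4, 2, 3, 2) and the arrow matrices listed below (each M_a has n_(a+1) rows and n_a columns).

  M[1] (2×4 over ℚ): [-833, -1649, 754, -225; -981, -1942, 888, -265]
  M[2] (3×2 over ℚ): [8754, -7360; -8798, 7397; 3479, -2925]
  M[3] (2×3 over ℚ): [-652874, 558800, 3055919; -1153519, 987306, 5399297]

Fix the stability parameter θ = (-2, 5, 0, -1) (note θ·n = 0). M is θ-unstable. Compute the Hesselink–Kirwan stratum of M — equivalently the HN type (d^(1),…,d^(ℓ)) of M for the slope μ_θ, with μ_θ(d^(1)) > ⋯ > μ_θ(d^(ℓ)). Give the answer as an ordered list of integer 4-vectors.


Barcode: M ≅ I[1,1]^2, I[1,3], I[1,4], I[3,4]. HN layers by μ_θ (4 steps, strictly decreasing):
  μ^(1)=5/2; μ^(2)=4/3; μ^(3)=-1/2; μ^(4)=-2

((0, 1, 1, 0); (0, 1, 1, 1); (0, 0, 1, 1); (4, 0, 0, 0))


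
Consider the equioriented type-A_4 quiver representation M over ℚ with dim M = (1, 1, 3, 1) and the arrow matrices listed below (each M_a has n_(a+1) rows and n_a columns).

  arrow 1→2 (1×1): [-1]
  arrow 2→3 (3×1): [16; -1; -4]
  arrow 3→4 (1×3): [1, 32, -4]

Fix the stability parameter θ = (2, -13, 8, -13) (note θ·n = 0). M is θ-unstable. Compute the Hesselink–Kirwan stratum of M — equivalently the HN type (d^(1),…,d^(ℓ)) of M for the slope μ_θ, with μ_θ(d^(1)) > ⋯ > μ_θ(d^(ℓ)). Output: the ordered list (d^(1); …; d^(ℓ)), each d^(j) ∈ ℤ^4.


Interval decomposition of M: I[1,3], I[3,3], I[3,4].
HN type (ℓ=3): μ^(1)=8; μ^(2)=-5/2; μ^(3)=-11/2

((0, 0, 2, 0); (0, 0, 1, 1); (1, 1, 0, 0))


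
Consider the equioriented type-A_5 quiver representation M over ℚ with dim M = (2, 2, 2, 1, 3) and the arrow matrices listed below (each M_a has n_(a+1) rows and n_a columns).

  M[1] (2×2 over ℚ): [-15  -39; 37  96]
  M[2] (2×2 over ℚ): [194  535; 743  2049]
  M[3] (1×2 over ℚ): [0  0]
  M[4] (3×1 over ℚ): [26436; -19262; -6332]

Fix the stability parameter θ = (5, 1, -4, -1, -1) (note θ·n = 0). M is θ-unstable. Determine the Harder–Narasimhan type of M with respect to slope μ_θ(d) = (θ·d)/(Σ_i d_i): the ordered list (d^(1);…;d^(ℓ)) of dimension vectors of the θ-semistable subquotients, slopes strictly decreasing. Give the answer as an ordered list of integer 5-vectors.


Via rank(M_{q-1}∘⋯∘M_p): M ≅ I[1,3]^2, I[4,5], I[5,5]^2.
μ_θ-semistable layers: μ^(1)=2/3; μ^(2)=-1

((2, 2, 2, 0, 0); (0, 0, 0, 1, 3))


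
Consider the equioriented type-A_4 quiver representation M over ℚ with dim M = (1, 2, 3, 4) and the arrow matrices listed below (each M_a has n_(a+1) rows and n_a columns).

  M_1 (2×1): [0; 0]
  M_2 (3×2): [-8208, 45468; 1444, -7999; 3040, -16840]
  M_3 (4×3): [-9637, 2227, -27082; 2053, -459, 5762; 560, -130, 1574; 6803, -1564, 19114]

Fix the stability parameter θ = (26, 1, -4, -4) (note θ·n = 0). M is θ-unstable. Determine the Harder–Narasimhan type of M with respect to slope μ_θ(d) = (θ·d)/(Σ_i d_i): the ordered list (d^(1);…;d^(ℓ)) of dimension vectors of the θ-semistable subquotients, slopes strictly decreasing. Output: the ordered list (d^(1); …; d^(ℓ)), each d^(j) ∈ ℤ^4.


Interval decomposition of M: I[1,1], I[2,2], I[2,4], I[3,4]^2, I[4,4].
HN type (ℓ=4): μ^(1)=26; μ^(2)=1; μ^(3)=-7/3; μ^(4)=-4

((1, 0, 0, 0); (0, 1, 0, 0); (0, 1, 1, 1); (0, 0, 2, 3))


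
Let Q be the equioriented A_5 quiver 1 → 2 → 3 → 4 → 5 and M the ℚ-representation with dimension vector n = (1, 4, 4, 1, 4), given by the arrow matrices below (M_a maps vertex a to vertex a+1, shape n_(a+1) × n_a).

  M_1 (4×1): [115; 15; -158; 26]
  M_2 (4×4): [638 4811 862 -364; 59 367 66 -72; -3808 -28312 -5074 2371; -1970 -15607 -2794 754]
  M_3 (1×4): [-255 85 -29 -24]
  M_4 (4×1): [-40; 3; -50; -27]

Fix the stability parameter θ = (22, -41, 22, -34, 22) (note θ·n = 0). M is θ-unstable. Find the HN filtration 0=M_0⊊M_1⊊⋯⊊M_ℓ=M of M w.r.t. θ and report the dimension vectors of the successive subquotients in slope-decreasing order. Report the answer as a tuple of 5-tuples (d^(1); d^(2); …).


Barcode: M ≅ I[1,5], I[2,2], I[2,3]^2, I[3,3], I[5,5]^3. HN layers by μ_θ (4 steps, strictly decreasing):
  μ^(1)=22; μ^(2)=-6; μ^(3)=-19/2; μ^(4)=-41

((0, 0, 3, 0, 4); (0, 0, 1, 1, 0); (1, 1, 0, 0, 0); (0, 3, 0, 0, 0))


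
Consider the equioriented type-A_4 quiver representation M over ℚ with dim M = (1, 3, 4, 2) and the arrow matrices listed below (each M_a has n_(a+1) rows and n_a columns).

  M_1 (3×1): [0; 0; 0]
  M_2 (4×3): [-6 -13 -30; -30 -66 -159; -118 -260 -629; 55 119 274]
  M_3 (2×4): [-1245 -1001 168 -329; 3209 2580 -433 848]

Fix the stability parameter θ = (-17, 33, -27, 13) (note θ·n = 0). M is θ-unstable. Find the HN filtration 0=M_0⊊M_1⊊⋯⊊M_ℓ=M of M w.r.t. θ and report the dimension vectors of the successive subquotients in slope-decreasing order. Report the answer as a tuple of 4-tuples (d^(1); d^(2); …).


Via rank(M_{q-1}∘⋯∘M_p): M ≅ I[1,1], I[2,3], I[2,4]^2, I[3,3].
μ_θ-semistable layers: μ^(1)=13; μ^(2)=3; μ^(3)=-17; μ^(4)=-27

((0, 0, 0, 2); (0, 3, 3, 0); (1, 0, 0, 0); (0, 0, 1, 0))


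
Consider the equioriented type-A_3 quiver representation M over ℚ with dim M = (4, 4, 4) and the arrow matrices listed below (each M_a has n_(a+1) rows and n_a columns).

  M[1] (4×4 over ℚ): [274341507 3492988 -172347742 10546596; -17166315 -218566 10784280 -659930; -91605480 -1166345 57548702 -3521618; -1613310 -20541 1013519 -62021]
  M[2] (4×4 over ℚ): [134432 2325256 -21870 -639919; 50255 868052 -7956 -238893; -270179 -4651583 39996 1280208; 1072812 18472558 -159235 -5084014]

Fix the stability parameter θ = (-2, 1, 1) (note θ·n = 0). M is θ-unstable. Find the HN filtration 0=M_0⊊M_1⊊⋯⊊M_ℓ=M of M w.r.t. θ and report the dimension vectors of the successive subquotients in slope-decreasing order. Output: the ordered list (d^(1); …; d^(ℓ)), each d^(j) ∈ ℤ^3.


Interval decomposition of M: I[1,1], I[1,3]^3, I[2,3].
HN type (ℓ=2): μ^(1)=1; μ^(2)=-2

((0, 4, 4); (4, 0, 0))


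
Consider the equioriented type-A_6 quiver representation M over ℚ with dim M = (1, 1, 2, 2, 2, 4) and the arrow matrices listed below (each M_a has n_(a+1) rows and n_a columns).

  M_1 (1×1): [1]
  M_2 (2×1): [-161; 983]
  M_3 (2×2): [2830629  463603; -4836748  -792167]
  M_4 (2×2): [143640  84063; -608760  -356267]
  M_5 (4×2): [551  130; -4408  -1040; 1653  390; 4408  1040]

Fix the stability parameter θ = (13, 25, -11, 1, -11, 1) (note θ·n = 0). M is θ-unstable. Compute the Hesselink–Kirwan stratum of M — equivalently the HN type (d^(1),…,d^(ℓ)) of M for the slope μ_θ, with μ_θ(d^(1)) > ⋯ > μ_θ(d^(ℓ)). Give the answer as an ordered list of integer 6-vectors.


Barcode: M ≅ I[1,6], I[3,4], I[5,5], I[6,6]^3. HN layers by μ_θ (3 steps, strictly decreasing):
  μ^(1)=3; μ^(2)=1; μ^(3)=-11

((1, 1, 1, 1, 1, 1); (0, 0, 0, 1, 0, 3); (0, 0, 1, 0, 1, 0))


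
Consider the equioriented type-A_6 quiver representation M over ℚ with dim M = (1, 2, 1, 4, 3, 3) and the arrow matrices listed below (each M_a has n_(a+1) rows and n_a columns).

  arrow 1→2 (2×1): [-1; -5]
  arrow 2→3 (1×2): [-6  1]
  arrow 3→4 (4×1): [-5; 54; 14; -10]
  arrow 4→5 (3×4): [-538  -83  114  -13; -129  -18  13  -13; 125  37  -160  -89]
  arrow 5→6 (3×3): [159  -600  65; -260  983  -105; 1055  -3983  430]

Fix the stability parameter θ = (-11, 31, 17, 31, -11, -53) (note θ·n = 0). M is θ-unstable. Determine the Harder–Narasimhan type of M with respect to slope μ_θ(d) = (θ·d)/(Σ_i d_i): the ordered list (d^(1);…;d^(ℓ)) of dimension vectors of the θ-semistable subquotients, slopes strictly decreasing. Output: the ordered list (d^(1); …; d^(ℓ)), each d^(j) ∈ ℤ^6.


Interval decomposition of M: I[1,6], I[2,2], I[4,4], I[4,5], I[4,6], I[6,6].
HN type (ℓ=5): μ^(1)=31; μ^(2)=10; μ^(3)=3; μ^(4)=-11; μ^(5)=-53

((0, 1, 0, 1, 0, 0); (0, 0, 0, 1, 1, 0); (0, 1, 1, 1, 1, 1); (1, 0, 0, 1, 1, 1); (0, 0, 0, 0, 0, 1))


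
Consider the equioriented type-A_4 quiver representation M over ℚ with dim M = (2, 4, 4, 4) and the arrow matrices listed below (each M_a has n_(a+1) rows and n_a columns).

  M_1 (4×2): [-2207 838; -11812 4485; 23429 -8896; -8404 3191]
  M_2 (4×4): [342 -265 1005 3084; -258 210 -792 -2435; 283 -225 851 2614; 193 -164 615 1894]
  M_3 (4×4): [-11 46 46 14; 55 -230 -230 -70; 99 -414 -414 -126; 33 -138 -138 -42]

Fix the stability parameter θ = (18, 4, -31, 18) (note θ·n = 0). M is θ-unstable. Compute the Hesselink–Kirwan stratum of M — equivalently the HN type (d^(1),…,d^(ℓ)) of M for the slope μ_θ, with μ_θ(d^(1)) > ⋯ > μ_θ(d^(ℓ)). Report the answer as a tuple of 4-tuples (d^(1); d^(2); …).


Barcode: M ≅ I[1,3], I[1,4], I[2,3]^2, I[4,4]^3. HN layers by μ_θ (3 steps, strictly decreasing):
  μ^(1)=18; μ^(2)=-3; μ^(3)=-27/2

((0, 0, 0, 4); (2, 2, 2, 0); (0, 2, 2, 0))


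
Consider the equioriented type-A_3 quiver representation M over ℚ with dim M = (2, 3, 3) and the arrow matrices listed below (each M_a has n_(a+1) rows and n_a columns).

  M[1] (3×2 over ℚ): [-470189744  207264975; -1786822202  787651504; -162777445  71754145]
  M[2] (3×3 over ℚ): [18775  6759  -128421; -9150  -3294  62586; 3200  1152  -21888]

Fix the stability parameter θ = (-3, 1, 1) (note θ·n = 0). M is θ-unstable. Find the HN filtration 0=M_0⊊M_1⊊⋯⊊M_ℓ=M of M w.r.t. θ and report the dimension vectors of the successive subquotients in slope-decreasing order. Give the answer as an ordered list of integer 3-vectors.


Interval decomposition of M: I[1,2], I[1,3], I[2,2], I[3,3]^2.
HN type (ℓ=2): μ^(1)=1; μ^(2)=-3

((0, 3, 3); (2, 0, 0))


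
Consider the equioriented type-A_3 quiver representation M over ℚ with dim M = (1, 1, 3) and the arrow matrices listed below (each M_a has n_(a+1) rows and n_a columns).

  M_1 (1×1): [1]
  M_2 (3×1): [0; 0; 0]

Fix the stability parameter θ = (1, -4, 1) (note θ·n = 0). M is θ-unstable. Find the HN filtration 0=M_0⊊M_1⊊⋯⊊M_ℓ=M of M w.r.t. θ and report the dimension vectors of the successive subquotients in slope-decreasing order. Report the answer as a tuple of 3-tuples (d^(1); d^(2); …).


Via rank(M_{q-1}∘⋯∘M_p): M ≅ I[1,2], I[3,3]^3.
μ_θ-semistable layers: μ^(1)=1; μ^(2)=-3/2

((0, 0, 3); (1, 1, 0))


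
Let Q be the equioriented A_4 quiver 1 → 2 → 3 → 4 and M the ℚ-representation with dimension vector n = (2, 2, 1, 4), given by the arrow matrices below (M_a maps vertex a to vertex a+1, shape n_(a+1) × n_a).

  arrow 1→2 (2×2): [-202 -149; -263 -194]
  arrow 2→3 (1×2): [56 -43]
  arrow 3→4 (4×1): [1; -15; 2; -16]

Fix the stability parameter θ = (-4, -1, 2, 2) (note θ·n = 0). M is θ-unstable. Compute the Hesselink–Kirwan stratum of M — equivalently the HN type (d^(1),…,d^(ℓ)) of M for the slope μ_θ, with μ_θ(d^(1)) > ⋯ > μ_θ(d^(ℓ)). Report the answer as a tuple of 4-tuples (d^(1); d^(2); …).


Interval decomposition of M: I[1,2], I[1,4], I[4,4]^3.
HN type (ℓ=3): μ^(1)=2; μ^(2)=-1; μ^(3)=-4

((0, 0, 1, 4); (0, 2, 0, 0); (2, 0, 0, 0))


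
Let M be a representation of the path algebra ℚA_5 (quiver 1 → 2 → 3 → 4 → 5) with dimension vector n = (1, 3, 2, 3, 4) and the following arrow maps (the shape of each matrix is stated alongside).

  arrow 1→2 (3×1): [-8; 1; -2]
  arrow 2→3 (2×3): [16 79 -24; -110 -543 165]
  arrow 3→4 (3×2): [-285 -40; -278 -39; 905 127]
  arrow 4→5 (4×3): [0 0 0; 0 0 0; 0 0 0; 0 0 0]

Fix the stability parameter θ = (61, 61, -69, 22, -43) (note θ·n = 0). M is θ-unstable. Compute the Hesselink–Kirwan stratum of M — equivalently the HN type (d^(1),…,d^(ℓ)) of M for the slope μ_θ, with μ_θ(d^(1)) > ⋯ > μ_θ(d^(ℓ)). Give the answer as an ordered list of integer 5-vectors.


Via rank(M_{q-1}∘⋯∘M_p): M ≅ I[1,4], I[2,2], I[2,4], I[4,4], I[5,5]^4.
μ_θ-semistable layers: μ^(1)=61; μ^(2)=22; μ^(3)=53/3; μ^(4)=-4; μ^(5)=-43

((0, 1, 0, 0, 0); (0, 0, 0, 3, 0); (1, 1, 1, 0, 0); (0, 1, 1, 0, 0); (0, 0, 0, 0, 4))


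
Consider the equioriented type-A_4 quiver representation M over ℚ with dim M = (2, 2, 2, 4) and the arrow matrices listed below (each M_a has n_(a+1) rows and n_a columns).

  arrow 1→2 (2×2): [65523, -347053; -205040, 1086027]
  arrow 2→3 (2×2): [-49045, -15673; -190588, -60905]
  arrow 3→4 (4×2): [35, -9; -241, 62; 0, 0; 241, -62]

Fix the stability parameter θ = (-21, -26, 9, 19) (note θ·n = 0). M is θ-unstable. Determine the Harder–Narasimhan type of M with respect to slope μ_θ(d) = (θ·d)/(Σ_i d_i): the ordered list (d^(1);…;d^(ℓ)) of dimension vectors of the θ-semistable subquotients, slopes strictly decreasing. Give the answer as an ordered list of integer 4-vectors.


Via rank(M_{q-1}∘⋯∘M_p): M ≅ I[1,4]^2, I[4,4]^2.
μ_θ-semistable layers: μ^(1)=19; μ^(2)=9; μ^(3)=-47/2

((0, 0, 0, 4); (0, 0, 2, 0); (2, 2, 0, 0))


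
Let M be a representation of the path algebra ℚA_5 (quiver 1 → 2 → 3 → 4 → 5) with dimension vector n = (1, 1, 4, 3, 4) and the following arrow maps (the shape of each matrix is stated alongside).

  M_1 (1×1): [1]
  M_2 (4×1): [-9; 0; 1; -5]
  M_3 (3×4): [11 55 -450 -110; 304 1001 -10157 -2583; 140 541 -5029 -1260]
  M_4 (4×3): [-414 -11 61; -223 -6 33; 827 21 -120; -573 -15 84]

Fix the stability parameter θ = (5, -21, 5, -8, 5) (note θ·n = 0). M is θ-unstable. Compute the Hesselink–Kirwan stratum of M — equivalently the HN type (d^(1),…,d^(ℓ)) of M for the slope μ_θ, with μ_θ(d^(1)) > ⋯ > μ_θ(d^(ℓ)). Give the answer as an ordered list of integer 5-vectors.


Interval decomposition of M: I[1,5], I[3,3], I[3,4], I[3,5], I[5,5]^2.
HN type (ℓ=3): μ^(1)=5; μ^(2)=-3/2; μ^(3)=-8

((0, 0, 1, 0, 4); (0, 0, 3, 3, 0); (1, 1, 0, 0, 0))


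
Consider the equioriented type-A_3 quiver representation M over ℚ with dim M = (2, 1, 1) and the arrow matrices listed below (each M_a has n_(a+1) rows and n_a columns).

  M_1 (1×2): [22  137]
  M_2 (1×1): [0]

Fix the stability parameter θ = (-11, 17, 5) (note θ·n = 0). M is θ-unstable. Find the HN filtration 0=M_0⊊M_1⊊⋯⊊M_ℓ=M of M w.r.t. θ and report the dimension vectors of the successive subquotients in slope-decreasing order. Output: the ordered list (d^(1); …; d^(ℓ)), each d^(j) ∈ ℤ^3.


Via rank(M_{q-1}∘⋯∘M_p): M ≅ I[1,1], I[1,2], I[3,3].
μ_θ-semistable layers: μ^(1)=17; μ^(2)=5; μ^(3)=-11

((0, 1, 0); (0, 0, 1); (2, 0, 0))


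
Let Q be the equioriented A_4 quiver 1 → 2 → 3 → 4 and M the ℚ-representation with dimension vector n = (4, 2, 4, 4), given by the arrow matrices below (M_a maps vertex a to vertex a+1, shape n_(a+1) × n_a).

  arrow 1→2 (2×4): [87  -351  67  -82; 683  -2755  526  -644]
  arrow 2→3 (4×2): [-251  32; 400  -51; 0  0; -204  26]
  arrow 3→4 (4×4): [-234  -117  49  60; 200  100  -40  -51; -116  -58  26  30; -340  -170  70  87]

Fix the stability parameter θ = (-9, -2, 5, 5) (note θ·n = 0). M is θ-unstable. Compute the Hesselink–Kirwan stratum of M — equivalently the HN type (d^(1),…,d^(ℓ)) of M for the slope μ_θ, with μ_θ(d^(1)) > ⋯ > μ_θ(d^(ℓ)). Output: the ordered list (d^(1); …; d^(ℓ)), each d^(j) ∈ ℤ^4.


Barcode: M ≅ I[1,1]^2, I[1,3], I[1,4], I[3,3], I[3,4], I[4,4]^2. HN layers by μ_θ (3 steps, strictly decreasing):
  μ^(1)=5; μ^(2)=-2; μ^(3)=-9

((0, 0, 4, 4); (0, 2, 0, 0); (4, 0, 0, 0))


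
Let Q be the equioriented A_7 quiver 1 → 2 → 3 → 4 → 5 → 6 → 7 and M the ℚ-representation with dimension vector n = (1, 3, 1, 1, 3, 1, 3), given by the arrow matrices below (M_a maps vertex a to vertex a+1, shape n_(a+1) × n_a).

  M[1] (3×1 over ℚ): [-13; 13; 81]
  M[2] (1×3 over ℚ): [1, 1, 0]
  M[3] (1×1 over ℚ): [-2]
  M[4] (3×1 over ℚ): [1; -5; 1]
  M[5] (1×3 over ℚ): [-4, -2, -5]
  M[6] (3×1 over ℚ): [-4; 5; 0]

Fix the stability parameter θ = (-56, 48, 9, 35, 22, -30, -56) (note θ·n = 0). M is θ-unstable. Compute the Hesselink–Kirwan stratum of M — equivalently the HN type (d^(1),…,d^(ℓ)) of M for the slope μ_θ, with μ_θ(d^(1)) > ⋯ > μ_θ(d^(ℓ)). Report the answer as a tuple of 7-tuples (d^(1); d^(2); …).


Via rank(M_{q-1}∘⋯∘M_p): M ≅ I[1,2], I[2,2], I[2,7], I[5,5]^2, I[7,7]^2.
μ_θ-semistable layers: μ^(1)=48; μ^(2)=22; μ^(3)=14/3; μ^(4)=-56

((0, 2, 0, 0, 0, 0, 0); (0, 0, 0, 0, 2, 0, 0); (0, 1, 1, 1, 1, 1, 1); (1, 0, 0, 0, 0, 0, 2))


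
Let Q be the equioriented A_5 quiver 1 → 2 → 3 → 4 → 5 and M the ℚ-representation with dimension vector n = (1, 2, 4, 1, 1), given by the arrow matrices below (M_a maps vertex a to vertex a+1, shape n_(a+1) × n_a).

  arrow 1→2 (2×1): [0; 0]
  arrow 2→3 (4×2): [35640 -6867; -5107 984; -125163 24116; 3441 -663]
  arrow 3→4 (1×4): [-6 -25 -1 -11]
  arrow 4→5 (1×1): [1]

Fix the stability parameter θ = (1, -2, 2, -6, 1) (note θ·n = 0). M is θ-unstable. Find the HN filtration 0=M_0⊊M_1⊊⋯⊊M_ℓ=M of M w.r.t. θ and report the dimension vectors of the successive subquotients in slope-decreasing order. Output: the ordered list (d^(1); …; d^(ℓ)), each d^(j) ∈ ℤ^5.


Barcode: M ≅ I[1,1], I[2,3], I[2,5], I[3,3]^2. HN layers by μ_θ (3 steps, strictly decreasing):
  μ^(1)=2; μ^(2)=1; μ^(3)=-2

((0, 0, 3, 0, 0); (1, 0, 0, 0, 1); (0, 2, 1, 1, 0))


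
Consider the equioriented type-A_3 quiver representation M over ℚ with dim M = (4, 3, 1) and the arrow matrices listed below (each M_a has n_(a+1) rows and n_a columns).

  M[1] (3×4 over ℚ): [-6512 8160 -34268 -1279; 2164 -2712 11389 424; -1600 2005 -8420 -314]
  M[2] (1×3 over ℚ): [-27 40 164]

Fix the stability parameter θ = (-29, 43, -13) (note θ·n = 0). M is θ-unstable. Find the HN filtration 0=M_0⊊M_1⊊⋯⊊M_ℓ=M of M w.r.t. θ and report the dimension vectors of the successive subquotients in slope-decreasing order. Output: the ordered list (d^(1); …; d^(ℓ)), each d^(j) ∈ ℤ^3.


Via rank(M_{q-1}∘⋯∘M_p): M ≅ I[1,1], I[1,2]^2, I[1,3].
μ_θ-semistable layers: μ^(1)=43; μ^(2)=15; μ^(3)=-29

((0, 2, 0); (0, 1, 1); (4, 0, 0))


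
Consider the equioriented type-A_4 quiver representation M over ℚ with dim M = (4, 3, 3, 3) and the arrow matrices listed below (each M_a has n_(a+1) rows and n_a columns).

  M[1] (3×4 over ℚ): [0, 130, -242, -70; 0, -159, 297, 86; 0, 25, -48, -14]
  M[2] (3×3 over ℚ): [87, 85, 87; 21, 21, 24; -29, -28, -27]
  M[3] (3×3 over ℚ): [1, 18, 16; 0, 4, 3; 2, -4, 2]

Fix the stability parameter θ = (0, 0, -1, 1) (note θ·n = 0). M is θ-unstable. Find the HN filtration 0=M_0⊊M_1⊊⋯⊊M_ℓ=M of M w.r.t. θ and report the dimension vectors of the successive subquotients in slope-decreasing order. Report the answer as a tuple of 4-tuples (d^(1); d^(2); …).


Via rank(M_{q-1}∘⋯∘M_p): M ≅ I[1,1], I[1,3], I[1,4]^2, I[4,4].
μ_θ-semistable layers: μ^(1)=1; μ^(2)=0; μ^(3)=-1/3

((0, 0, 0, 3); (1, 0, 0, 0); (3, 3, 3, 0))


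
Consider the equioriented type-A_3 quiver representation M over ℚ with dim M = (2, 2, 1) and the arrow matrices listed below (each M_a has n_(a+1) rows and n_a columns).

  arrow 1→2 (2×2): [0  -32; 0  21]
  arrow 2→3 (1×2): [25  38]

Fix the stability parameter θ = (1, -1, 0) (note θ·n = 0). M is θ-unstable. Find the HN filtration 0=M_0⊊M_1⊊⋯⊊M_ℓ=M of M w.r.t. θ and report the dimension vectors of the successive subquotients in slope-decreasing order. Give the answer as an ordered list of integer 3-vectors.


Barcode: M ≅ I[1,1], I[1,3], I[2,2]. HN layers by μ_θ (3 steps, strictly decreasing):
  μ^(1)=1; μ^(2)=0; μ^(3)=-1

((1, 0, 0); (1, 1, 1); (0, 1, 0))


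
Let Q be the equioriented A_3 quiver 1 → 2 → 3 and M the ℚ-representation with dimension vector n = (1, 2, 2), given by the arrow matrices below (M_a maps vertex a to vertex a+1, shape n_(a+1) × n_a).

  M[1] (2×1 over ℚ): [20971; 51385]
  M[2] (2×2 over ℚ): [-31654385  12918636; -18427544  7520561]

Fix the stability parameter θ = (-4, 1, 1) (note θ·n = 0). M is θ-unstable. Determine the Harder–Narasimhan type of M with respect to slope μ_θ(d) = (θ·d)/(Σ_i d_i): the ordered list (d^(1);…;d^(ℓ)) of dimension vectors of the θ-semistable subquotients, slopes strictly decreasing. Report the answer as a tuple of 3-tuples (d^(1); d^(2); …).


Barcode: M ≅ I[1,3], I[2,3]. HN layers by μ_θ (2 steps, strictly decreasing):
  μ^(1)=1; μ^(2)=-4

((0, 2, 2); (1, 0, 0))


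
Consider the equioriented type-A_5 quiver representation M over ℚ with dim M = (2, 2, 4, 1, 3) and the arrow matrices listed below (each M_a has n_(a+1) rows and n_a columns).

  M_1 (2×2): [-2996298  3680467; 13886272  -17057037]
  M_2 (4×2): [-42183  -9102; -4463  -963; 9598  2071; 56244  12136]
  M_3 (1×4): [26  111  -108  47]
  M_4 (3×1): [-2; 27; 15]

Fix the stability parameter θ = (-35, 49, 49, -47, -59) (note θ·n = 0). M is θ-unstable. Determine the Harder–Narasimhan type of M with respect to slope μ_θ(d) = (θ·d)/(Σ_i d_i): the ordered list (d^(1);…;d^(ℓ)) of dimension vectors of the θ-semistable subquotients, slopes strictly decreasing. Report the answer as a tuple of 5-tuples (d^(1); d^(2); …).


Via rank(M_{q-1}∘⋯∘M_p): M ≅ I[1,3], I[1,5], I[3,3]^2, I[5,5]^2.
μ_θ-semistable layers: μ^(1)=49; μ^(2)=-2; μ^(3)=-35; μ^(4)=-59

((0, 1, 3, 0, 0); (0, 1, 1, 1, 1); (2, 0, 0, 0, 0); (0, 0, 0, 0, 2))


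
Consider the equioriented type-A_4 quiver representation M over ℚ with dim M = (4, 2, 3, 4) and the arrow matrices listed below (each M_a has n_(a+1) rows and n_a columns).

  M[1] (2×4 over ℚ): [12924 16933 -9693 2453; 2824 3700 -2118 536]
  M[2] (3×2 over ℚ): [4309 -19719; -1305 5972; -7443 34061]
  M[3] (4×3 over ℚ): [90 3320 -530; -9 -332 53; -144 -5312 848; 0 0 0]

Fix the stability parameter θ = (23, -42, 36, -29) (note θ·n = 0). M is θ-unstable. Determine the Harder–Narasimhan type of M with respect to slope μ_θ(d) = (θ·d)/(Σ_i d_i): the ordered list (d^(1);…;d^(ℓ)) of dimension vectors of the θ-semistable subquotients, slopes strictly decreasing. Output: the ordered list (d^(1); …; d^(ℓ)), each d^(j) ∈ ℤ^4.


Via rank(M_{q-1}∘⋯∘M_p): M ≅ I[1,1]^2, I[1,3]^2, I[3,4], I[4,4]^3.
μ_θ-semistable layers: μ^(1)=36; μ^(2)=23; μ^(3)=7/2; μ^(4)=-19/2; μ^(5)=-29

((0, 0, 2, 0); (2, 0, 0, 0); (0, 0, 1, 1); (2, 2, 0, 0); (0, 0, 0, 3))


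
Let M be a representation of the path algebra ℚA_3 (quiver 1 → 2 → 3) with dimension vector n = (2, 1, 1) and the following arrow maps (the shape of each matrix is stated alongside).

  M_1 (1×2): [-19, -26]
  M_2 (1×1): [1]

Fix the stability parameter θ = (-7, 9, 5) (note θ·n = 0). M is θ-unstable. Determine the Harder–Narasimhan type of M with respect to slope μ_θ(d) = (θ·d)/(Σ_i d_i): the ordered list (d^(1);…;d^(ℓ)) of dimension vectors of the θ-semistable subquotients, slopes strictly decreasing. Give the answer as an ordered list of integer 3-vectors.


Via rank(M_{q-1}∘⋯∘M_p): M ≅ I[1,1], I[1,3].
μ_θ-semistable layers: μ^(1)=7; μ^(2)=-7

((0, 1, 1); (2, 0, 0))


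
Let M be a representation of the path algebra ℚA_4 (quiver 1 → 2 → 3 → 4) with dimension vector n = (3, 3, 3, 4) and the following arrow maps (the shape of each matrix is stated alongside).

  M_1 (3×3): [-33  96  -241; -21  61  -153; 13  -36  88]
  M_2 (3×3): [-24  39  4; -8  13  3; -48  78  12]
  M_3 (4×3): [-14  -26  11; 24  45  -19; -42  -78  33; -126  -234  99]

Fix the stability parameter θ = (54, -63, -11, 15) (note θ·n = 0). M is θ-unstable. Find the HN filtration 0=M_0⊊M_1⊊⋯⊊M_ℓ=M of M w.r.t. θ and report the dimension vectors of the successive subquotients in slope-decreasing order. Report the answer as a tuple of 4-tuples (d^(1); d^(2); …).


Barcode: M ≅ I[1,2], I[1,3], I[1,4], I[3,4], I[4,4]^2. HN layers by μ_θ (4 steps, strictly decreasing):
  μ^(1)=15; μ^(2)=-9/2; μ^(3)=-20/3; μ^(4)=-11

((0, 0, 0, 4); (1, 1, 0, 0); (2, 2, 2, 0); (0, 0, 1, 0))


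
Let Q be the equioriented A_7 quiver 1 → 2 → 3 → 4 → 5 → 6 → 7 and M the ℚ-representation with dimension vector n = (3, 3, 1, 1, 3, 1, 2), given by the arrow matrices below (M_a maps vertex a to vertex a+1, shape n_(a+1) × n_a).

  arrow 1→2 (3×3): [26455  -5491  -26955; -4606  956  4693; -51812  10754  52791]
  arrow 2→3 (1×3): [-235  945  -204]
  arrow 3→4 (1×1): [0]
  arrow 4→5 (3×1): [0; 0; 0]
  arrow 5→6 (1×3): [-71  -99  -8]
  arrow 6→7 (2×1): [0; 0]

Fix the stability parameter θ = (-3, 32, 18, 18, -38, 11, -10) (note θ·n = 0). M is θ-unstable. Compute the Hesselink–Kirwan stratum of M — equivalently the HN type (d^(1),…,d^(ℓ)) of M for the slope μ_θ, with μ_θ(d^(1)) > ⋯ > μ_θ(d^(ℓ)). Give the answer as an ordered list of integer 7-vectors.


Barcode: M ≅ I[1,1], I[1,2], I[1,3], I[2,2], I[4,4], I[5,5]^2, I[5,6], I[7,7]^2. HN layers by μ_θ (7 steps, strictly decreasing):
  μ^(1)=32; μ^(2)=25; μ^(3)=18; μ^(4)=11; μ^(5)=-3; μ^(6)=-10; μ^(7)=-38

((0, 2, 0, 0, 0, 0, 0); (0, 1, 1, 0, 0, 0, 0); (0, 0, 0, 1, 0, 0, 0); (0, 0, 0, 0, 0, 1, 0); (3, 0, 0, 0, 0, 0, 0); (0, 0, 0, 0, 0, 0, 2); (0, 0, 0, 0, 3, 0, 0))


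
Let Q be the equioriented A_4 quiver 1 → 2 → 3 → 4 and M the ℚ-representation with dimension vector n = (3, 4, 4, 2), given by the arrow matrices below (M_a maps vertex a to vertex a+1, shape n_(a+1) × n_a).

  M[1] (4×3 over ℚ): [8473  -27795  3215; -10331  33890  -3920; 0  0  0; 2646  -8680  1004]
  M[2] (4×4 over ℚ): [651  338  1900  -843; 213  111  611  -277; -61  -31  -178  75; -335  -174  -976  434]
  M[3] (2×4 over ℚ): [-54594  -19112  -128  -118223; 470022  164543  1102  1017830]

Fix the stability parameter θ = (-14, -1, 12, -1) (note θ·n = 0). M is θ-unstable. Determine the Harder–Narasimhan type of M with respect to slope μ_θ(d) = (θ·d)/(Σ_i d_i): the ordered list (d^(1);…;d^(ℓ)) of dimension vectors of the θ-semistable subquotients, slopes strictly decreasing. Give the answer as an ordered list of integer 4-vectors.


Via rank(M_{q-1}∘⋯∘M_p): M ≅ I[1,1], I[1,4]^2, I[2,3]^2.
μ_θ-semistable layers: μ^(1)=12; μ^(2)=11/2; μ^(3)=-1; μ^(4)=-14

((0, 0, 2, 0); (0, 0, 2, 2); (0, 4, 0, 0); (3, 0, 0, 0))


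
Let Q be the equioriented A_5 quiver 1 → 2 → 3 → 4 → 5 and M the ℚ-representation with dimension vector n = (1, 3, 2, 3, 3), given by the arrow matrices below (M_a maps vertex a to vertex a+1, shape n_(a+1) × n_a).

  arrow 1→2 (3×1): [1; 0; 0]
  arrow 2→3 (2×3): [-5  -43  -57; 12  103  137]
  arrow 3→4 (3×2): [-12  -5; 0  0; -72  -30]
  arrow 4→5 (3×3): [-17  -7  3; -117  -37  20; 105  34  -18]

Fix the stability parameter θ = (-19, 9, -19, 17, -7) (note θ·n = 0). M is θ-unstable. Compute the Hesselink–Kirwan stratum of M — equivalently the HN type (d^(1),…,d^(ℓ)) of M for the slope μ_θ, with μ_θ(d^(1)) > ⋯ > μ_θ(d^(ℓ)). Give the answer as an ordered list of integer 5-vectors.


Barcode: M ≅ I[1,3], I[2,2], I[2,5], I[4,5]^2. HN layers by μ_θ (4 steps, strictly decreasing):
  μ^(1)=9; μ^(2)=5; μ^(3)=-5; μ^(4)=-19

((0, 1, 0, 0, 0); (0, 0, 0, 3, 3); (0, 2, 2, 0, 0); (1, 0, 0, 0, 0))


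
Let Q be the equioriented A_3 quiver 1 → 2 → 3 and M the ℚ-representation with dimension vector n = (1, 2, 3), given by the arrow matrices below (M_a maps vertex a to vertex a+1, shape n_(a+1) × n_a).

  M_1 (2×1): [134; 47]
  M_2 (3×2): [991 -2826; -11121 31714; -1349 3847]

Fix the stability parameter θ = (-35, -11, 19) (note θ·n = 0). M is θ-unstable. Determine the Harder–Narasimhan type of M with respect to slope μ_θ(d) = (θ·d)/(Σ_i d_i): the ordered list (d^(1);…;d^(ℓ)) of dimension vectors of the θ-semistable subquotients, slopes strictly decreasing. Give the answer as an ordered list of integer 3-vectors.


Barcode: M ≅ I[1,3], I[2,3], I[3,3]. HN layers by μ_θ (3 steps, strictly decreasing):
  μ^(1)=19; μ^(2)=-11; μ^(3)=-35

((0, 0, 3); (0, 2, 0); (1, 0, 0))


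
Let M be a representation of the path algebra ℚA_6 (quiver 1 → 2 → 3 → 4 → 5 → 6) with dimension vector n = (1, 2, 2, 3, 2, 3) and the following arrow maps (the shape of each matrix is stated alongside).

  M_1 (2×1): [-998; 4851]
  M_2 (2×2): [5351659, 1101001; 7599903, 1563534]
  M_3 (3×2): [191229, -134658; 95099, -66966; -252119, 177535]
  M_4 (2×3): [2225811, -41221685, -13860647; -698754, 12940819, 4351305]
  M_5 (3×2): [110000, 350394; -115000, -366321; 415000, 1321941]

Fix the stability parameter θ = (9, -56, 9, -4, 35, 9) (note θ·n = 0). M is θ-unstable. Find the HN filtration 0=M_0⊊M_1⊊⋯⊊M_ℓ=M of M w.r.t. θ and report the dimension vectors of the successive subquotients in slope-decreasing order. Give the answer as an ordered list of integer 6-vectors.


Interval decomposition of M: I[1,5], I[2,6], I[4,4], I[6,6]^2.
HN type (ℓ=7): μ^(1)=35; μ^(2)=22; μ^(3)=9; μ^(4)=5/2; μ^(5)=-4; μ^(6)=-47/2; μ^(7)=-56

((0, 0, 0, 0, 1, 0); (0, 0, 0, 0, 1, 1); (0, 0, 0, 0, 0, 2); (0, 0, 2, 2, 0, 0); (0, 0, 0, 1, 0, 0); (1, 1, 0, 0, 0, 0); (0, 1, 0, 0, 0, 0))


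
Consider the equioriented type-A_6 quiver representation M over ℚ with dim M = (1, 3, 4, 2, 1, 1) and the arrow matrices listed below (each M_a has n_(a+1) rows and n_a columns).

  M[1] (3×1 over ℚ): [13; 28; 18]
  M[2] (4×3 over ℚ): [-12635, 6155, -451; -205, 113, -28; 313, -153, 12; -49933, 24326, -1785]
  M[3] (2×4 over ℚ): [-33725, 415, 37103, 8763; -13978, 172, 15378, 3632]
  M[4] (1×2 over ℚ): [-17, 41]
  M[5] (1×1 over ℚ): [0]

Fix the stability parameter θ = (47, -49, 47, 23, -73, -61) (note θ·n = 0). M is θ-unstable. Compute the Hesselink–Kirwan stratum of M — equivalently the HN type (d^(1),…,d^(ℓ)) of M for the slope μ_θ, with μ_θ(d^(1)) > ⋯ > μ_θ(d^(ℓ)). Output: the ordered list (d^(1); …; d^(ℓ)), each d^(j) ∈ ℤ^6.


Via rank(M_{q-1}∘⋯∘M_p): M ≅ I[1,3], I[2,4], I[2,5], I[3,3], I[6,6].
μ_θ-semistable layers: μ^(1)=47; μ^(2)=35; μ^(3)=-1; μ^(4)=-49; μ^(5)=-61

((0, 0, 2, 0, 0, 0); (0, 0, 1, 1, 0, 0); (1, 1, 1, 1, 1, 0); (0, 2, 0, 0, 0, 0); (0, 0, 0, 0, 0, 1))


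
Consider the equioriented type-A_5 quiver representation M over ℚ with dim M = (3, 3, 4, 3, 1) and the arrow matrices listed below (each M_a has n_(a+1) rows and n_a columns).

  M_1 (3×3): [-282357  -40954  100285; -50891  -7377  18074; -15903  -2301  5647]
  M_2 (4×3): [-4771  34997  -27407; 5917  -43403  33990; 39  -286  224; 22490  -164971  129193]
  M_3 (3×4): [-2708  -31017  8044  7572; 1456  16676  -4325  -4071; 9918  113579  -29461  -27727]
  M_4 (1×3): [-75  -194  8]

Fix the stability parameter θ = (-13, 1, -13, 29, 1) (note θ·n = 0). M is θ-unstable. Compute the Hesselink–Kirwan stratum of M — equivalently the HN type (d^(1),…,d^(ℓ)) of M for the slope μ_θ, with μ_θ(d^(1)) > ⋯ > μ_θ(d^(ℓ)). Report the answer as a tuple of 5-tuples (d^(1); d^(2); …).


Interval decomposition of M: I[1,3], I[1,4], I[1,5], I[3,4].
HN type (ℓ=4): μ^(1)=29; μ^(2)=15; μ^(3)=-6; μ^(4)=-13

((0, 0, 0, 2, 0); (0, 0, 0, 1, 1); (0, 3, 3, 0, 0); (3, 0, 1, 0, 0))


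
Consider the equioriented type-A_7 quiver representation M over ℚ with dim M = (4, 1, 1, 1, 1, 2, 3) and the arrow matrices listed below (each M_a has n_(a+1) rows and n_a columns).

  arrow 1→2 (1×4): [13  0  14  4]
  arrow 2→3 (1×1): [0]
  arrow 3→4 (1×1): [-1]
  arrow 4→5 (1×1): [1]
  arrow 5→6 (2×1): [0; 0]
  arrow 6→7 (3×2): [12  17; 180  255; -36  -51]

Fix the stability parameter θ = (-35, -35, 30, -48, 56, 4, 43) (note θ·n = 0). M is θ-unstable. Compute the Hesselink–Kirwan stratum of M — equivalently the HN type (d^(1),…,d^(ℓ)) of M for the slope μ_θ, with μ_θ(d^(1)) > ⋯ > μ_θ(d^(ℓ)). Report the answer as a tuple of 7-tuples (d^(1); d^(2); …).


Via rank(M_{q-1}∘⋯∘M_p): M ≅ I[1,1]^3, I[1,2], I[3,5], I[6,6], I[6,7], I[7,7]^2.
μ_θ-semistable layers: μ^(1)=56; μ^(2)=43; μ^(3)=4; μ^(4)=-9; μ^(5)=-35

((0, 0, 0, 0, 1, 0, 0); (0, 0, 0, 0, 0, 0, 3); (0, 0, 0, 0, 0, 2, 0); (0, 0, 1, 1, 0, 0, 0); (4, 1, 0, 0, 0, 0, 0))


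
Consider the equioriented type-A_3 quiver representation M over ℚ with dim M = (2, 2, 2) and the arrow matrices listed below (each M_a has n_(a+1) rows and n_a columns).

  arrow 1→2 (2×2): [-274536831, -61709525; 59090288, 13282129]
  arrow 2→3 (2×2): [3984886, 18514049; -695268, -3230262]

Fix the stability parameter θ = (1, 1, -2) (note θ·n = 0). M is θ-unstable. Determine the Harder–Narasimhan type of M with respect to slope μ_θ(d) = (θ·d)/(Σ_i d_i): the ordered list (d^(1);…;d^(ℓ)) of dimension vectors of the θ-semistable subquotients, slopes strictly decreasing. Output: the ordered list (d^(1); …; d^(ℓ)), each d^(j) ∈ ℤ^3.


Interval decomposition of M: I[1,2], I[1,3], I[3,3].
HN type (ℓ=3): μ^(1)=1; μ^(2)=0; μ^(3)=-2

((1, 1, 0); (1, 1, 1); (0, 0, 1))


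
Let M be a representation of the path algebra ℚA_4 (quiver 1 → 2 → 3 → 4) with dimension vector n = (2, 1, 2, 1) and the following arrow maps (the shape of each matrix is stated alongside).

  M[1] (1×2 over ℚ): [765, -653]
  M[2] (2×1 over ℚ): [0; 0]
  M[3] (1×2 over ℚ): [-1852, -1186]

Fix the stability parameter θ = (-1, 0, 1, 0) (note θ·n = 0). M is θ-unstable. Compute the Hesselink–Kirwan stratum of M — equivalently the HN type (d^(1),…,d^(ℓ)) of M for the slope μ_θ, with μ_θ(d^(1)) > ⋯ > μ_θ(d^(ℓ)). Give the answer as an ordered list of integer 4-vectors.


Interval decomposition of M: I[1,1], I[1,2], I[3,3], I[3,4].
HN type (ℓ=4): μ^(1)=1; μ^(2)=1/2; μ^(3)=0; μ^(4)=-1

((0, 0, 1, 0); (0, 0, 1, 1); (0, 1, 0, 0); (2, 0, 0, 0))


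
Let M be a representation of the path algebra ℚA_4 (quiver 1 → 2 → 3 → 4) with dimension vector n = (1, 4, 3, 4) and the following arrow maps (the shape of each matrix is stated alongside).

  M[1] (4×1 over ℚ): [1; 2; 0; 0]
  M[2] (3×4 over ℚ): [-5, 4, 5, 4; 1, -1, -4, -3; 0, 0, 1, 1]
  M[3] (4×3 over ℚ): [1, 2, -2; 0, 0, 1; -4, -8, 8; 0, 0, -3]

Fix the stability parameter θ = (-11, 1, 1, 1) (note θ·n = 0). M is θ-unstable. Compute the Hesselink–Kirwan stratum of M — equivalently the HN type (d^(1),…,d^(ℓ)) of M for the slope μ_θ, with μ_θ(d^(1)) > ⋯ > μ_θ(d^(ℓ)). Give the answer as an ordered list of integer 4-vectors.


Via rank(M_{q-1}∘⋯∘M_p): M ≅ I[1,4], I[2,2], I[2,3], I[2,4], I[4,4]^2.
μ_θ-semistable layers: μ^(1)=1; μ^(2)=-11

((0, 4, 3, 4); (1, 0, 0, 0))


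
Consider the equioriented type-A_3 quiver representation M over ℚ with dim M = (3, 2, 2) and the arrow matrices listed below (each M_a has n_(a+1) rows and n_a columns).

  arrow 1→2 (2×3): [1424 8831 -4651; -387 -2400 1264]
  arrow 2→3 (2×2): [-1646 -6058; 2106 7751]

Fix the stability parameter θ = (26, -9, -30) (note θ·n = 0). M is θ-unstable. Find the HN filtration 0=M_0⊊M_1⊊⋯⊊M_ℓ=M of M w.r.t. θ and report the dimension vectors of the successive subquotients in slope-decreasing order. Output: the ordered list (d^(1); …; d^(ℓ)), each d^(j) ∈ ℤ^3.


Barcode: M ≅ I[1,1], I[1,3]^2. HN layers by μ_θ (2 steps, strictly decreasing):
  μ^(1)=26; μ^(2)=-13/3

((1, 0, 0); (2, 2, 2))


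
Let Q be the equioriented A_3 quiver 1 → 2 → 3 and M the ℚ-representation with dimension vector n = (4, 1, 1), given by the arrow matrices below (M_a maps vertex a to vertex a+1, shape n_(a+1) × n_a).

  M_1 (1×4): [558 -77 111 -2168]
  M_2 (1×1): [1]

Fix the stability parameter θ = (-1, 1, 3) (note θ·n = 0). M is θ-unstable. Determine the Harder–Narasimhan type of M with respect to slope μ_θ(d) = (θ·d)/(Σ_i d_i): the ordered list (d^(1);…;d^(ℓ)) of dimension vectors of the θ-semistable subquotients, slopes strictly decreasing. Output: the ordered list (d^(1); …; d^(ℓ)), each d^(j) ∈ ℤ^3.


Via rank(M_{q-1}∘⋯∘M_p): M ≅ I[1,1]^3, I[1,3].
μ_θ-semistable layers: μ^(1)=3; μ^(2)=1; μ^(3)=-1

((0, 0, 1); (0, 1, 0); (4, 0, 0))


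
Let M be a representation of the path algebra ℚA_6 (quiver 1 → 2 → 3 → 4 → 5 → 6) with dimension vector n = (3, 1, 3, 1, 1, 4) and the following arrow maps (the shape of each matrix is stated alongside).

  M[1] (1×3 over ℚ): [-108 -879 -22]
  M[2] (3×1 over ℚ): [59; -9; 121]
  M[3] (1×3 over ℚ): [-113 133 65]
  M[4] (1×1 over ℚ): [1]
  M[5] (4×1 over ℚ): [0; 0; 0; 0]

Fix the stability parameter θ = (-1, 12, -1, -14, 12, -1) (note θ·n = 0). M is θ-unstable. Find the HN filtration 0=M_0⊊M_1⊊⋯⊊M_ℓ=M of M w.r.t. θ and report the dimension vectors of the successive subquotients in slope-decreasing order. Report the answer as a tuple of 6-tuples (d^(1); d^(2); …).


Interval decomposition of M: I[1,1]^2, I[1,5], I[3,3]^2, I[6,6]^4.
HN type (ℓ=2): μ^(1)=12; μ^(2)=-1

((0, 0, 0, 0, 1, 0); (3, 1, 3, 1, 0, 4))


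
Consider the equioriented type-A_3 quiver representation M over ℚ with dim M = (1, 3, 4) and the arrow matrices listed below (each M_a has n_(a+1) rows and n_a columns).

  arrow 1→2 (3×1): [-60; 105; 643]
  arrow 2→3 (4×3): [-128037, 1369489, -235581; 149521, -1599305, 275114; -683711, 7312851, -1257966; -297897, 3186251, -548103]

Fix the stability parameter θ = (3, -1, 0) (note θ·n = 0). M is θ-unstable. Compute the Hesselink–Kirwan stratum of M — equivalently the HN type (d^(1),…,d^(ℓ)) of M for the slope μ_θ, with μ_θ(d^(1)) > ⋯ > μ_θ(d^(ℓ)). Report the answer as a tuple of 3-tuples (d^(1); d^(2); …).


Barcode: M ≅ I[1,3], I[2,3]^2, I[3,3]. HN layers by μ_θ (3 steps, strictly decreasing):
  μ^(1)=2/3; μ^(2)=0; μ^(3)=-1

((1, 1, 1); (0, 0, 3); (0, 2, 0))


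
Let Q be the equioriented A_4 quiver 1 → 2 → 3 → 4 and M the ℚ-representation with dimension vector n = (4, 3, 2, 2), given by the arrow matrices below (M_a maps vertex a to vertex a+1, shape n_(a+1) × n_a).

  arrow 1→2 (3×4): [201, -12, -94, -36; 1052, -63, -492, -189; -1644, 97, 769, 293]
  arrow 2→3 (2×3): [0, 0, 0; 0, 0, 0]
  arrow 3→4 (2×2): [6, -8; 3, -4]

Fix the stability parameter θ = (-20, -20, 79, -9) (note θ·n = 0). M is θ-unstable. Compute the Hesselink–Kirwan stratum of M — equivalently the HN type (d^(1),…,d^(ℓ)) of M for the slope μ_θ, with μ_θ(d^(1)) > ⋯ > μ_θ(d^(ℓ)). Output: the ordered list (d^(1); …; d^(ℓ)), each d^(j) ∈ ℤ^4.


Barcode: M ≅ I[1,1], I[1,2]^3, I[3,3], I[3,4], I[4,4]. HN layers by μ_θ (4 steps, strictly decreasing):
  μ^(1)=79; μ^(2)=35; μ^(3)=-9; μ^(4)=-20

((0, 0, 1, 0); (0, 0, 1, 1); (0, 0, 0, 1); (4, 3, 0, 0))


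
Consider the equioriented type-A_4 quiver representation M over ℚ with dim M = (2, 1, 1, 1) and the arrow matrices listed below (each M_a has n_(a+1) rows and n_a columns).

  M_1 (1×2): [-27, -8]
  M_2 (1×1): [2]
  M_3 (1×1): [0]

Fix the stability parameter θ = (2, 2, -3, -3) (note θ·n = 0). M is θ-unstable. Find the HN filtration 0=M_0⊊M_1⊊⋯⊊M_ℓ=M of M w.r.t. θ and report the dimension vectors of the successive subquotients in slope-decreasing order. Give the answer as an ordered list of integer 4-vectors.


Interval decomposition of M: I[1,1], I[1,3], I[4,4].
HN type (ℓ=3): μ^(1)=2; μ^(2)=1/3; μ^(3)=-3

((1, 0, 0, 0); (1, 1, 1, 0); (0, 0, 0, 1))
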